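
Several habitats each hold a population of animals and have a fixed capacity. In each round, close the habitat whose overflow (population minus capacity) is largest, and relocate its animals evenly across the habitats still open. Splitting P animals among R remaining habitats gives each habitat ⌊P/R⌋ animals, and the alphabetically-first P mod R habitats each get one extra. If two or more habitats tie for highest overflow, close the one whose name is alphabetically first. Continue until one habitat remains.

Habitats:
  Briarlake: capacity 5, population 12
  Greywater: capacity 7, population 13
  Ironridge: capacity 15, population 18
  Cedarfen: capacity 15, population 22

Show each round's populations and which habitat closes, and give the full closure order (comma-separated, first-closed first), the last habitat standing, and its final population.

Closure order: Briarlake, Cedarfen, Greywater
Last habitat: Ironridge with 65 animals

Round 1: Briarlake=12 Cedarfen=22 Greywater=13 Ironridge=18 → close Briarlake (overflow 7)
  12÷3 = 4 each, +1 to first 0
Round 2: Cedarfen=26 Greywater=17 Ironridge=22 → close Cedarfen (overflow 11)
  26÷2 = 13 each, +1 to first 0
Round 3: Greywater=30 Ironridge=35 → close Greywater (overflow 23)
  30÷1 = 30 each, +1 to first 0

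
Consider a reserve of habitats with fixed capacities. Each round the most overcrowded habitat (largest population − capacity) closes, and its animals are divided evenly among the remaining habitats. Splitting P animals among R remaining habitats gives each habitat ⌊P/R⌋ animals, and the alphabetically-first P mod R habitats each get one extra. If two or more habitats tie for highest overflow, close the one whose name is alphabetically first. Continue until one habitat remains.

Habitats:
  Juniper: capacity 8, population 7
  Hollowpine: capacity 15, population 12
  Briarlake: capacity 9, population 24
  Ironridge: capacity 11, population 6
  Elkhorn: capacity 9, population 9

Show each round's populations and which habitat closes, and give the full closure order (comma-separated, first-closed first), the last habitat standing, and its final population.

Closure order: Briarlake, Elkhorn, Juniper, Hollowpine
Last habitat: Ironridge with 58 animals

Round 1: Briarlake=24 Elkhorn=9 Hollowpine=12 Ironridge=6 Juniper=7 → close Briarlake (overflow 15)
  24÷4 = 6 each, +1 to first 0
Round 2: Elkhorn=15 Hollowpine=18 Ironridge=12 Juniper=13 → close Elkhorn (overflow 6)
  15÷3 = 5 each, +1 to first 0
Round 3: Hollowpine=23 Ironridge=17 Juniper=18 → close Juniper (overflow 10)
  18÷2 = 9 each, +1 to first 0
Round 4: Hollowpine=32 Ironridge=26 → close Hollowpine (overflow 17)
  32÷1 = 32 each, +1 to first 0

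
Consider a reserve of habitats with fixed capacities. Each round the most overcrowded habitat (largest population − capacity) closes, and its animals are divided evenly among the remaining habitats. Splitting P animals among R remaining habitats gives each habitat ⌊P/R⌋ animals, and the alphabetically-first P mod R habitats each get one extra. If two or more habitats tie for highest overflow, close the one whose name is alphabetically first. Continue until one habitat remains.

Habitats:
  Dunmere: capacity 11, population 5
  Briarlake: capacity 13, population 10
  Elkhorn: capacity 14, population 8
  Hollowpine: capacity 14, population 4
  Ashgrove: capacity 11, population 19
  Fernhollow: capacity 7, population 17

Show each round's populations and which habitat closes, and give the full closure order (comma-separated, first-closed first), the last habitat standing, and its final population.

Round 1: Ashgrove=19 Briarlake=10 Dunmere=5 Elkhorn=8 Fernhollow=17 Hollowpine=4 → close Fernhollow (overflow 10)
  17÷5 = 3 each, +1 to first 2
Round 2: Ashgrove=23 Briarlake=14 Dunmere=8 Elkhorn=11 Hollowpine=7 → close Ashgrove (overflow 12)
  23÷4 = 5 each, +1 to first 3
Round 3: Briarlake=20 Dunmere=14 Elkhorn=17 Hollowpine=12 → close Briarlake (overflow 7)
  20÷3 = 6 each, +1 to first 2
Round 4: Dunmere=21 Elkhorn=24 Hollowpine=18 → close Dunmere (overflow 10)
  21÷2 = 10 each, +1 to first 1
Round 5: Elkhorn=35 Hollowpine=28 → close Elkhorn (overflow 21)
  35÷1 = 35 each, +1 to first 0

Closure order: Fernhollow, Ashgrove, Briarlake, Dunmere, Elkhorn
Last habitat: Hollowpine with 63 animals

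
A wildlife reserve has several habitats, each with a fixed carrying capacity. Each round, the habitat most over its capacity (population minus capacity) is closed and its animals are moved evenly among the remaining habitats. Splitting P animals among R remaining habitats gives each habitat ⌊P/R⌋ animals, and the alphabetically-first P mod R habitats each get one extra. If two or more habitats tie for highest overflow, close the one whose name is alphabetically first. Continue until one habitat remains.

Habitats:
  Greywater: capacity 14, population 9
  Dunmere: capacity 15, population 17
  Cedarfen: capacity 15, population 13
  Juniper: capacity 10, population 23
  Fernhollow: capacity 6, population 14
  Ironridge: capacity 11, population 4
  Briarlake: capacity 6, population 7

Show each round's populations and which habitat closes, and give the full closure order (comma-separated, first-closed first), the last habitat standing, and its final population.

Closure order: Juniper, Fernhollow, Dunmere, Briarlake, Cedarfen, Greywater
Last habitat: Ironridge with 87 animals

Round 1: Briarlake=7 Cedarfen=13 Dunmere=17 Fernhollow=14 Greywater=9 Ironridge=4 Juniper=23 → close Juniper (overflow 13)
  23÷6 = 3 each, +1 to first 5
Round 2: Briarlake=11 Cedarfen=17 Dunmere=21 Fernhollow=18 Greywater=13 Ironridge=7 → close Fernhollow (overflow 12)
  18÷5 = 3 each, +1 to first 3
Round 3: Briarlake=15 Cedarfen=21 Dunmere=25 Greywater=16 Ironridge=10 → close Dunmere (overflow 10)
  25÷4 = 6 each, +1 to first 1
Round 4: Briarlake=22 Cedarfen=27 Greywater=22 Ironridge=16 → close Briarlake (overflow 16)
  22÷3 = 7 each, +1 to first 1
Round 5: Cedarfen=35 Greywater=29 Ironridge=23 → close Cedarfen (overflow 20)
  35÷2 = 17 each, +1 to first 1
Round 6: Greywater=47 Ironridge=40 → close Greywater (overflow 33)
  47÷1 = 47 each, +1 to first 0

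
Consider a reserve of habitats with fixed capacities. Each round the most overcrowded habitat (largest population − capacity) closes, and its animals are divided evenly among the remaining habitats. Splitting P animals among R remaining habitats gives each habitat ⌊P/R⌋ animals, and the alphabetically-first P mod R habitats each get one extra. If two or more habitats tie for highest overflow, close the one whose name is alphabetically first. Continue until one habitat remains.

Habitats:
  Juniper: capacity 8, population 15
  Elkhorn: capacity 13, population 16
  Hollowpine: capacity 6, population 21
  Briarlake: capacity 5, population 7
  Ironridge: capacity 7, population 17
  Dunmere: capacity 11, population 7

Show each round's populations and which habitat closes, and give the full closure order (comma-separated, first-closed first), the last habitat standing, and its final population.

Closure order: Hollowpine, Ironridge, Juniper, Briarlake, Elkhorn
Last habitat: Dunmere with 83 animals

Round 1: Briarlake=7 Dunmere=7 Elkhorn=16 Hollowpine=21 Ironridge=17 Juniper=15 → close Hollowpine (overflow 15)
  21÷5 = 4 each, +1 to first 1
Round 2: Briarlake=12 Dunmere=11 Elkhorn=20 Ironridge=21 Juniper=19 → close Ironridge (overflow 14)
  21÷4 = 5 each, +1 to first 1
Round 3: Briarlake=18 Dunmere=16 Elkhorn=25 Juniper=24 → close Juniper (overflow 16)
  24÷3 = 8 each, +1 to first 0
Round 4: Briarlake=26 Dunmere=24 Elkhorn=33 → close Briarlake (overflow 21)
  26÷2 = 13 each, +1 to first 0
Round 5: Dunmere=37 Elkhorn=46 → close Elkhorn (overflow 33)
  46÷1 = 46 each, +1 to first 0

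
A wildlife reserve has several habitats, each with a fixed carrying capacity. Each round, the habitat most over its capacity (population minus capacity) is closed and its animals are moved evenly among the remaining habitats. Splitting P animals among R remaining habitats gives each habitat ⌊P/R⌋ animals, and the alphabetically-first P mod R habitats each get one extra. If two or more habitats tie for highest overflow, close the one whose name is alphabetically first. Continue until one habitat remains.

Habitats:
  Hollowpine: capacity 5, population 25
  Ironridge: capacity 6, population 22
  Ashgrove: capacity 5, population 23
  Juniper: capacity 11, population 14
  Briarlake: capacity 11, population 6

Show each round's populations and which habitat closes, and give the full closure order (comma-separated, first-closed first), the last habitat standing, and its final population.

Closure order: Hollowpine, Ashgrove, Ironridge, Juniper
Last habitat: Briarlake with 90 animals

Round 1: Ashgrove=23 Briarlake=6 Hollowpine=25 Ironridge=22 Juniper=14 → close Hollowpine (overflow 20)
  25÷4 = 6 each, +1 to first 1
Round 2: Ashgrove=30 Briarlake=12 Ironridge=28 Juniper=20 → close Ashgrove (overflow 25)
  30÷3 = 10 each, +1 to first 0
Round 3: Briarlake=22 Ironridge=38 Juniper=30 → close Ironridge (overflow 32)
  38÷2 = 19 each, +1 to first 0
Round 4: Briarlake=41 Juniper=49 → close Juniper (overflow 38)
  49÷1 = 49 each, +1 to first 0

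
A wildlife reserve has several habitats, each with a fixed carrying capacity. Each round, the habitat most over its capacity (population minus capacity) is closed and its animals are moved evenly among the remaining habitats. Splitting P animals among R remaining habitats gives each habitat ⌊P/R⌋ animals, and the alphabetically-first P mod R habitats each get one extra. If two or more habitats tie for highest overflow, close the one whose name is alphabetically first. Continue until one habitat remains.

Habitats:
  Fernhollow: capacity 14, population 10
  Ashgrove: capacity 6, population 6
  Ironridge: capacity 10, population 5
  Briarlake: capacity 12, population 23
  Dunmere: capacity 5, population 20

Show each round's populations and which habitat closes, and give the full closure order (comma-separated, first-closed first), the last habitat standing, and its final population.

Round 1: Ashgrove=6 Briarlake=23 Dunmere=20 Fernhollow=10 Ironridge=5 → close Dunmere (overflow 15)
  20÷4 = 5 each, +1 to first 0
Round 2: Ashgrove=11 Briarlake=28 Fernhollow=15 Ironridge=10 → close Briarlake (overflow 16)
  28÷3 = 9 each, +1 to first 1
Round 3: Ashgrove=21 Fernhollow=24 Ironridge=19 → close Ashgrove (overflow 15)
  21÷2 = 10 each, +1 to first 1
Round 4: Fernhollow=35 Ironridge=29 → close Fernhollow (overflow 21)
  35÷1 = 35 each, +1 to first 0

Closure order: Dunmere, Briarlake, Ashgrove, Fernhollow
Last habitat: Ironridge with 64 animals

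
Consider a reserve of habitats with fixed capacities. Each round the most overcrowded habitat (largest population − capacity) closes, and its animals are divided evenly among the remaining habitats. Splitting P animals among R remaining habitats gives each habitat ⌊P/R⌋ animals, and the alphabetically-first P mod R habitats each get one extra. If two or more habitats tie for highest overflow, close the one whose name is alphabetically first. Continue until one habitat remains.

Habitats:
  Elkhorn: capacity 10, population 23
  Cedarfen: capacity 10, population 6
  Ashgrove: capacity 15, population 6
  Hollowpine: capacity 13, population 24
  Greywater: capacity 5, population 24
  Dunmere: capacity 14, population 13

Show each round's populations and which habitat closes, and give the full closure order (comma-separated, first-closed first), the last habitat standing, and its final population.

Closure order: Greywater, Elkhorn, Hollowpine, Dunmere, Cedarfen
Last habitat: Ashgrove with 96 animals

Round 1: Ashgrove=6 Cedarfen=6 Dunmere=13 Elkhorn=23 Greywater=24 Hollowpine=24 → close Greywater (overflow 19)
  24÷5 = 4 each, +1 to first 4
Round 2: Ashgrove=11 Cedarfen=11 Dunmere=18 Elkhorn=28 Hollowpine=28 → close Elkhorn (overflow 18)
  28÷4 = 7 each, +1 to first 0
Round 3: Ashgrove=18 Cedarfen=18 Dunmere=25 Hollowpine=35 → close Hollowpine (overflow 22)
  35÷3 = 11 each, +1 to first 2
Round 4: Ashgrove=30 Cedarfen=30 Dunmere=36 → close Dunmere (overflow 22)
  36÷2 = 18 each, +1 to first 0
Round 5: Ashgrove=48 Cedarfen=48 → close Cedarfen (overflow 38)
  48÷1 = 48 each, +1 to first 0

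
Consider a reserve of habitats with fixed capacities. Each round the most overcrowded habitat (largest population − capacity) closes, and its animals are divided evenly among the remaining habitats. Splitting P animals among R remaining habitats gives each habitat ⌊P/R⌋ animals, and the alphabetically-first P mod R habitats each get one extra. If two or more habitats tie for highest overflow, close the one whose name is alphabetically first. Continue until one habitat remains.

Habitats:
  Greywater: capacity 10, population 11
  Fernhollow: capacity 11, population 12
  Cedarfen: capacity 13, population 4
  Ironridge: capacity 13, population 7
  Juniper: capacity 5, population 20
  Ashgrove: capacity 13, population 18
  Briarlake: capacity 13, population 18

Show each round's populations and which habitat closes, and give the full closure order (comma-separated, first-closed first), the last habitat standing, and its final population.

Round 1: Ashgrove=18 Briarlake=18 Cedarfen=4 Fernhollow=12 Greywater=11 Ironridge=7 Juniper=20 → close Juniper (overflow 15)
  20÷6 = 3 each, +1 to first 2
Round 2: Ashgrove=22 Briarlake=22 Cedarfen=7 Fernhollow=15 Greywater=14 Ironridge=10 → close Ashgrove (overflow 9)
  22÷5 = 4 each, +1 to first 2
Round 3: Briarlake=27 Cedarfen=12 Fernhollow=19 Greywater=18 Ironridge=14 → close Briarlake (overflow 14)
  27÷4 = 6 each, +1 to first 3
Round 4: Cedarfen=19 Fernhollow=26 Greywater=25 Ironridge=20 → close Fernhollow (overflow 15)
  26÷3 = 8 each, +1 to first 2
Round 5: Cedarfen=28 Greywater=34 Ironridge=28 → close Greywater (overflow 24)
  34÷2 = 17 each, +1 to first 0
Round 6: Cedarfen=45 Ironridge=45 → close Cedarfen (overflow 32)
  45÷1 = 45 each, +1 to first 0

Closure order: Juniper, Ashgrove, Briarlake, Fernhollow, Greywater, Cedarfen
Last habitat: Ironridge with 90 animals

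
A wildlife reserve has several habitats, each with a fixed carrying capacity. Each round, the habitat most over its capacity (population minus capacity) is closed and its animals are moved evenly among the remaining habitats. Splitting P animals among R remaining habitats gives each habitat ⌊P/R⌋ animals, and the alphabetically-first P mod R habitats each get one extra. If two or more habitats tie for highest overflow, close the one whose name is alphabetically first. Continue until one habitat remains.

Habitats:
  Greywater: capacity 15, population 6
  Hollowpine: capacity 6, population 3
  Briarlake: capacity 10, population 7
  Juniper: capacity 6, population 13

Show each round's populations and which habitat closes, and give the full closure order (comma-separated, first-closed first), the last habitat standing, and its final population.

Round 1: Briarlake=7 Greywater=6 Hollowpine=3 Juniper=13 → close Juniper (overflow 7)
  13÷3 = 4 each, +1 to first 1
Round 2: Briarlake=12 Greywater=10 Hollowpine=7 → close Briarlake (overflow 2)
  12÷2 = 6 each, +1 to first 0
Round 3: Greywater=16 Hollowpine=13 → close Hollowpine (overflow 7)
  13÷1 = 13 each, +1 to first 0

Closure order: Juniper, Briarlake, Hollowpine
Last habitat: Greywater with 29 animals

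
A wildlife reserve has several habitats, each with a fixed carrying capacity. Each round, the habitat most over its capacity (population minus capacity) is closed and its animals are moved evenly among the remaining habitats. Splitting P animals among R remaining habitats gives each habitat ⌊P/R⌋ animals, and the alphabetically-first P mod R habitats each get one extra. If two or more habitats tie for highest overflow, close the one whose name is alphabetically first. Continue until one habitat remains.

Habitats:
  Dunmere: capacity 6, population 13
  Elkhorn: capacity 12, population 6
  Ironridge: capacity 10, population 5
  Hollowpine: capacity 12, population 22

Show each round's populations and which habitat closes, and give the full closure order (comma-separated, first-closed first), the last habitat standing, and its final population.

Round 1: Dunmere=13 Elkhorn=6 Hollowpine=22 Ironridge=5 → close Hollowpine (overflow 10)
  22÷3 = 7 each, +1 to first 1
Round 2: Dunmere=21 Elkhorn=13 Ironridge=12 → close Dunmere (overflow 15)
  21÷2 = 10 each, +1 to first 1
Round 3: Elkhorn=24 Ironridge=22 → close Elkhorn (overflow 12)
  24÷1 = 24 each, +1 to first 0

Closure order: Hollowpine, Dunmere, Elkhorn
Last habitat: Ironridge with 46 animals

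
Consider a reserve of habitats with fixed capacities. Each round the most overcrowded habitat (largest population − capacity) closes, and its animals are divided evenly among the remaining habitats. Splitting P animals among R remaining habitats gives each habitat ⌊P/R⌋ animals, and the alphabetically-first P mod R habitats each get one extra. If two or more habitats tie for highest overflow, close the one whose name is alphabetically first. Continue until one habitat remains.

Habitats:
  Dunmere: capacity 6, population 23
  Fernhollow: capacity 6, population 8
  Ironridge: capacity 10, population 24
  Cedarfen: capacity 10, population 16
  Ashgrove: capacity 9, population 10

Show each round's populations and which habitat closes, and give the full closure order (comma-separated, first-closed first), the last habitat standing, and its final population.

Closure order: Dunmere, Ironridge, Cedarfen, Ashgrove
Last habitat: Fernhollow with 81 animals

Round 1: Ashgrove=10 Cedarfen=16 Dunmere=23 Fernhollow=8 Ironridge=24 → close Dunmere (overflow 17)
  23÷4 = 5 each, +1 to first 3
Round 2: Ashgrove=16 Cedarfen=22 Fernhollow=14 Ironridge=29 → close Ironridge (overflow 19)
  29÷3 = 9 each, +1 to first 2
Round 3: Ashgrove=26 Cedarfen=32 Fernhollow=23 → close Cedarfen (overflow 22)
  32÷2 = 16 each, +1 to first 0
Round 4: Ashgrove=42 Fernhollow=39 → close Ashgrove (overflow 33)
  42÷1 = 42 each, +1 to first 0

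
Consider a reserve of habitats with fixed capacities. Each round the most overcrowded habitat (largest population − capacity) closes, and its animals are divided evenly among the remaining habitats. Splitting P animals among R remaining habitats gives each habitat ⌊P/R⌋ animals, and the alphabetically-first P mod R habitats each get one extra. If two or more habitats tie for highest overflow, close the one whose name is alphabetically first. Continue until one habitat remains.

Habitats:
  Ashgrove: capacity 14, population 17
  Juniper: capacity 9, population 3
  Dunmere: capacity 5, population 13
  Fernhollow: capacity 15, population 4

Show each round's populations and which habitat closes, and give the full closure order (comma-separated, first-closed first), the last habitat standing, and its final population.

Round 1: Ashgrove=17 Dunmere=13 Fernhollow=4 Juniper=3 → close Dunmere (overflow 8)
  13÷3 = 4 each, +1 to first 1
Round 2: Ashgrove=22 Fernhollow=8 Juniper=7 → close Ashgrove (overflow 8)
  22÷2 = 11 each, +1 to first 0
Round 3: Fernhollow=19 Juniper=18 → close Juniper (overflow 9)
  18÷1 = 18 each, +1 to first 0

Closure order: Dunmere, Ashgrove, Juniper
Last habitat: Fernhollow with 37 animals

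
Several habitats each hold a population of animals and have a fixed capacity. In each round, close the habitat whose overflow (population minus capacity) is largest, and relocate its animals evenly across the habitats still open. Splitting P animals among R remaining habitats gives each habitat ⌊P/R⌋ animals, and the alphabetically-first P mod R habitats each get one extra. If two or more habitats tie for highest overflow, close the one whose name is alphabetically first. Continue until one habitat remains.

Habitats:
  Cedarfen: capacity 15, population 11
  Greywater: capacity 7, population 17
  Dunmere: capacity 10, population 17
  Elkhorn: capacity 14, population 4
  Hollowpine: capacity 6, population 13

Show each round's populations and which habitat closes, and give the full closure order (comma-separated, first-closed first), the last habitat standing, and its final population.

Closure order: Greywater, Dunmere, Hollowpine, Cedarfen
Last habitat: Elkhorn with 62 animals

Round 1: Cedarfen=11 Dunmere=17 Elkhorn=4 Greywater=17 Hollowpine=13 → close Greywater (overflow 10)
  17÷4 = 4 each, +1 to first 1
Round 2: Cedarfen=16 Dunmere=21 Elkhorn=8 Hollowpine=17 → close Dunmere (overflow 11)
  21÷3 = 7 each, +1 to first 0
Round 3: Cedarfen=23 Elkhorn=15 Hollowpine=24 → close Hollowpine (overflow 18)
  24÷2 = 12 each, +1 to first 0
Round 4: Cedarfen=35 Elkhorn=27 → close Cedarfen (overflow 20)
  35÷1 = 35 each, +1 to first 0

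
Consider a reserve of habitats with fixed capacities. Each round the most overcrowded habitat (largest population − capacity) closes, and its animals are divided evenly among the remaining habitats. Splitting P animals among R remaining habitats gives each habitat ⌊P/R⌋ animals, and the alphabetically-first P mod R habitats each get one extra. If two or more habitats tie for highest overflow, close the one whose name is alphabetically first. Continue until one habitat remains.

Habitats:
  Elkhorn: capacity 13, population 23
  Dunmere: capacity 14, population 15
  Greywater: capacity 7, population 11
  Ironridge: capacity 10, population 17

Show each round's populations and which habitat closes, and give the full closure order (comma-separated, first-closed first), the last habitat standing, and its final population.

Closure order: Elkhorn, Ironridge, Greywater
Last habitat: Dunmere with 66 animals

Round 1: Dunmere=15 Elkhorn=23 Greywater=11 Ironridge=17 → close Elkhorn (overflow 10)
  23÷3 = 7 each, +1 to first 2
Round 2: Dunmere=23 Greywater=19 Ironridge=24 → close Ironridge (overflow 14)
  24÷2 = 12 each, +1 to first 0
Round 3: Dunmere=35 Greywater=31 → close Greywater (overflow 24)
  31÷1 = 31 each, +1 to first 0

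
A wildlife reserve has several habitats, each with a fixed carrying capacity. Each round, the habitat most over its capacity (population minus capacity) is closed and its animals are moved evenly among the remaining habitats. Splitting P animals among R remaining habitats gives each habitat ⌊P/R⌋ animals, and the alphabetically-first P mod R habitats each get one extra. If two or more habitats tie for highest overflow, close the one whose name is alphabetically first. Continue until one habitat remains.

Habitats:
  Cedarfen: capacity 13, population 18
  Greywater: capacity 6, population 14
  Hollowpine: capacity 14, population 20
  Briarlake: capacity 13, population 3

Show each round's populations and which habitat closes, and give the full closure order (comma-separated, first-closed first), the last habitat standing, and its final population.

Round 1: Briarlake=3 Cedarfen=18 Greywater=14 Hollowpine=20 → close Greywater (overflow 8)
  14÷3 = 4 each, +1 to first 2
Round 2: Briarlake=8 Cedarfen=23 Hollowpine=24 → close Cedarfen (overflow 10)
  23÷2 = 11 each, +1 to first 1
Round 3: Briarlake=20 Hollowpine=35 → close Hollowpine (overflow 21)
  35÷1 = 35 each, +1 to first 0

Closure order: Greywater, Cedarfen, Hollowpine
Last habitat: Briarlake with 55 animals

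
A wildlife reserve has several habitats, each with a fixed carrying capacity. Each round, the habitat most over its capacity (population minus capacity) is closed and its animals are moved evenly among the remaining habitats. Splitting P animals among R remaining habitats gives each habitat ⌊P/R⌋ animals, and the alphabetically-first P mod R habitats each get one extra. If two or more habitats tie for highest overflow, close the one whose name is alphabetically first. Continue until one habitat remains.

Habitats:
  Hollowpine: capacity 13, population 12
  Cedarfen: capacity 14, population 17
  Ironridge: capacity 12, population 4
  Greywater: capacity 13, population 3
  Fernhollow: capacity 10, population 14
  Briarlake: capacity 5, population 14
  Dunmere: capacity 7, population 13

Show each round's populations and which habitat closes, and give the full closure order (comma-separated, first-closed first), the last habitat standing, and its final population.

Closure order: Briarlake, Dunmere, Cedarfen, Fernhollow, Hollowpine, Greywater
Last habitat: Ironridge with 77 animals

Round 1: Briarlake=14 Cedarfen=17 Dunmere=13 Fernhollow=14 Greywater=3 Hollowpine=12 Ironridge=4 → close Briarlake (overflow 9)
  14÷6 = 2 each, +1 to first 2
Round 2: Cedarfen=20 Dunmere=16 Fernhollow=16 Greywater=5 Hollowpine=14 Ironridge=6 → close Dunmere (overflow 9)
  16÷5 = 3 each, +1 to first 1
Round 3: Cedarfen=24 Fernhollow=19 Greywater=8 Hollowpine=17 Ironridge=9 → close Cedarfen (overflow 10)
  24÷4 = 6 each, +1 to first 0
Round 4: Fernhollow=25 Greywater=14 Hollowpine=23 Ironridge=15 → close Fernhollow (overflow 15)
  25÷3 = 8 each, +1 to first 1
Round 5: Greywater=23 Hollowpine=31 Ironridge=23 → close Hollowpine (overflow 18)
  31÷2 = 15 each, +1 to first 1
Round 6: Greywater=39 Ironridge=38 → close Greywater (overflow 26)
  39÷1 = 39 each, +1 to first 0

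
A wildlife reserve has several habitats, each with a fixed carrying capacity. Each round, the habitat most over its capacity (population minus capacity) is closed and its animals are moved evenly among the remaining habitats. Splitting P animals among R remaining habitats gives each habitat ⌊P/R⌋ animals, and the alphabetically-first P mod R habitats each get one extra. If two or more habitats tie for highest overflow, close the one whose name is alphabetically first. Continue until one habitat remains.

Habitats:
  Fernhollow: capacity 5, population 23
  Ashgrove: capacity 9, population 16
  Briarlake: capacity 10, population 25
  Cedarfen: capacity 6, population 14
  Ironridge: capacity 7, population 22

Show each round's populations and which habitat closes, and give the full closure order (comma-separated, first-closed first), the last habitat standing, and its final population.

Round 1: Ashgrove=16 Briarlake=25 Cedarfen=14 Fernhollow=23 Ironridge=22 → close Fernhollow (overflow 18)
  23÷4 = 5 each, +1 to first 3
Round 2: Ashgrove=22 Briarlake=31 Cedarfen=20 Ironridge=27 → close Briarlake (overflow 21)
  31÷3 = 10 each, +1 to first 1
Round 3: Ashgrove=33 Cedarfen=30 Ironridge=37 → close Ironridge (overflow 30)
  37÷2 = 18 each, +1 to first 1
Round 4: Ashgrove=52 Cedarfen=48 → close Ashgrove (overflow 43)
  52÷1 = 52 each, +1 to first 0

Closure order: Fernhollow, Briarlake, Ironridge, Ashgrove
Last habitat: Cedarfen with 100 animals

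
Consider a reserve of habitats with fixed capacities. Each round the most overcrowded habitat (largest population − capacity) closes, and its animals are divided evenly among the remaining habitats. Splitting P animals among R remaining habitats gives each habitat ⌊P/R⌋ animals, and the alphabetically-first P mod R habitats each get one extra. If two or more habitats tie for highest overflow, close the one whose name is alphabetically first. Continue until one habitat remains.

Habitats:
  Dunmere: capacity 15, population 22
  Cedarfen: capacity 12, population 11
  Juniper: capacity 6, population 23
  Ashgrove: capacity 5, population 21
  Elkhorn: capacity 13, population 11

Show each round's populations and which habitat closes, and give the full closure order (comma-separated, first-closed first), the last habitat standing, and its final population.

Round 1: Ashgrove=21 Cedarfen=11 Dunmere=22 Elkhorn=11 Juniper=23 → close Juniper (overflow 17)
  23÷4 = 5 each, +1 to first 3
Round 2: Ashgrove=27 Cedarfen=17 Dunmere=28 Elkhorn=16 → close Ashgrove (overflow 22)
  27÷3 = 9 each, +1 to first 0
Round 3: Cedarfen=26 Dunmere=37 Elkhorn=25 → close Dunmere (overflow 22)
  37÷2 = 18 each, +1 to first 1
Round 4: Cedarfen=45 Elkhorn=43 → close Cedarfen (overflow 33)
  45÷1 = 45 each, +1 to first 0

Closure order: Juniper, Ashgrove, Dunmere, Cedarfen
Last habitat: Elkhorn with 88 animals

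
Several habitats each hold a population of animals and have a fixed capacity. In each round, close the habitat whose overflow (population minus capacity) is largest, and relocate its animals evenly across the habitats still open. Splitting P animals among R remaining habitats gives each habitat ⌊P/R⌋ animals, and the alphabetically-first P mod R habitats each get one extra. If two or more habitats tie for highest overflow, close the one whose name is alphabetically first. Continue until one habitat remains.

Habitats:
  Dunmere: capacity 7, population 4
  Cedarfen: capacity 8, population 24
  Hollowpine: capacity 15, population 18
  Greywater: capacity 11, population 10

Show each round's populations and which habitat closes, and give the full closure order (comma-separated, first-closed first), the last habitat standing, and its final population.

Round 1: Cedarfen=24 Dunmere=4 Greywater=10 Hollowpine=18 → close Cedarfen (overflow 16)
  24÷3 = 8 each, +1 to first 0
Round 2: Dunmere=12 Greywater=18 Hollowpine=26 → close Hollowpine (overflow 11)
  26÷2 = 13 each, +1 to first 0
Round 3: Dunmere=25 Greywater=31 → close Greywater (overflow 20)
  31÷1 = 31 each, +1 to first 0

Closure order: Cedarfen, Hollowpine, Greywater
Last habitat: Dunmere with 56 animals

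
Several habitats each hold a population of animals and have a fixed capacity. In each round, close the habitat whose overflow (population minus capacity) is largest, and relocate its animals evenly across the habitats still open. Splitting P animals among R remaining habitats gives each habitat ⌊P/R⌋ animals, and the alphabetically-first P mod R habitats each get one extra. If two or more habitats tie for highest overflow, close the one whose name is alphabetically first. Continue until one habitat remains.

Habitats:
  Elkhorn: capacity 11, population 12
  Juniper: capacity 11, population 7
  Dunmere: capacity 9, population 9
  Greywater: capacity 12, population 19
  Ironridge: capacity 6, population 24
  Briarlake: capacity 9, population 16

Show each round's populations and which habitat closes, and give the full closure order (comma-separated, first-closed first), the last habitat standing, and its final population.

Round 1: Briarlake=16 Dunmere=9 Elkhorn=12 Greywater=19 Ironridge=24 Juniper=7 → close Ironridge (overflow 18)
  24÷5 = 4 each, +1 to first 4
Round 2: Briarlake=21 Dunmere=14 Elkhorn=17 Greywater=24 Juniper=11 → close Briarlake (overflow 12)
  21÷4 = 5 each, +1 to first 1
Round 3: Dunmere=20 Elkhorn=22 Greywater=29 Juniper=16 → close Greywater (overflow 17)
  29÷3 = 9 each, +1 to first 2
Round 4: Dunmere=30 Elkhorn=32 Juniper=25 → close Dunmere (overflow 21)
  30÷2 = 15 each, +1 to first 0
Round 5: Elkhorn=47 Juniper=40 → close Elkhorn (overflow 36)
  47÷1 = 47 each, +1 to first 0

Closure order: Ironridge, Briarlake, Greywater, Dunmere, Elkhorn
Last habitat: Juniper with 87 animals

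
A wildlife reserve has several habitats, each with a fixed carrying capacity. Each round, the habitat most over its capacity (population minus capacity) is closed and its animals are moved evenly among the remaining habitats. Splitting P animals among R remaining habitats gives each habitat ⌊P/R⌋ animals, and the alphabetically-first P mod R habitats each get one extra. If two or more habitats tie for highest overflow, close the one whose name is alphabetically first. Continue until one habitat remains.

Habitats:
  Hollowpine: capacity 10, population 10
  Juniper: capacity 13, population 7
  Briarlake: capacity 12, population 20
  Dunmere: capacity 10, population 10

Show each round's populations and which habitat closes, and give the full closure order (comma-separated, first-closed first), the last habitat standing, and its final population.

Closure order: Briarlake, Dunmere, Hollowpine
Last habitat: Juniper with 47 animals

Round 1: Briarlake=20 Dunmere=10 Hollowpine=10 Juniper=7 → close Briarlake (overflow 8)
  20÷3 = 6 each, +1 to first 2
Round 2: Dunmere=17 Hollowpine=17 Juniper=13 → close Dunmere (overflow 7)
  17÷2 = 8 each, +1 to first 1
Round 3: Hollowpine=26 Juniper=21 → close Hollowpine (overflow 16)
  26÷1 = 26 each, +1 to first 0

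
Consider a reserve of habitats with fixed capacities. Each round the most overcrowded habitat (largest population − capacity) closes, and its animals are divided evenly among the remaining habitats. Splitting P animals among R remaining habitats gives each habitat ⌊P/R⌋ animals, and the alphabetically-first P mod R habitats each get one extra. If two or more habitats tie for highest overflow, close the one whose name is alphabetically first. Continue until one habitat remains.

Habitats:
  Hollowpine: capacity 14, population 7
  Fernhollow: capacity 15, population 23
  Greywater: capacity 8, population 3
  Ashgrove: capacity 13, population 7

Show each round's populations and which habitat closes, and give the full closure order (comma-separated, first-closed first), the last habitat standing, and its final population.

Round 1: Ashgrove=7 Fernhollow=23 Greywater=3 Hollowpine=7 → close Fernhollow (overflow 8)
  23÷3 = 7 each, +1 to first 2
Round 2: Ashgrove=15 Greywater=11 Hollowpine=14 → close Greywater (overflow 3)
  11÷2 = 5 each, +1 to first 1
Round 3: Ashgrove=21 Hollowpine=19 → close Ashgrove (overflow 8)
  21÷1 = 21 each, +1 to first 0

Closure order: Fernhollow, Greywater, Ashgrove
Last habitat: Hollowpine with 40 animals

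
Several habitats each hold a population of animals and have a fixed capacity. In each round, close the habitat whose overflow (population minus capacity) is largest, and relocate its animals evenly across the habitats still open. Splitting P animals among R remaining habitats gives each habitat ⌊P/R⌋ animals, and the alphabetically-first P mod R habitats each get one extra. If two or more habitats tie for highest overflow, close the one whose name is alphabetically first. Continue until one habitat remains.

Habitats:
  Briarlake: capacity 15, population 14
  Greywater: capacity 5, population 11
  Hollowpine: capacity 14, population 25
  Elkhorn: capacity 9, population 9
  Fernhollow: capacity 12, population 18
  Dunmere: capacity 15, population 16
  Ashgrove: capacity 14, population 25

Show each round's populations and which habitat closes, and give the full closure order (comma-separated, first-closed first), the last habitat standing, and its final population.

Closure order: Ashgrove, Hollowpine, Fernhollow, Greywater, Dunmere, Briarlake
Last habitat: Elkhorn with 118 animals

Round 1: Ashgrove=25 Briarlake=14 Dunmere=16 Elkhorn=9 Fernhollow=18 Greywater=11 Hollowpine=25 → close Ashgrove (overflow 11)
  25÷6 = 4 each, +1 to first 1
Round 2: Briarlake=19 Dunmere=20 Elkhorn=13 Fernhollow=22 Greywater=15 Hollowpine=29 → close Hollowpine (overflow 15)
  29÷5 = 5 each, +1 to first 4
Round 3: Briarlake=25 Dunmere=26 Elkhorn=19 Fernhollow=28 Greywater=20 → close Fernhollow (overflow 16)
  28÷4 = 7 each, +1 to first 0
Round 4: Briarlake=32 Dunmere=33 Elkhorn=26 Greywater=27 → close Greywater (overflow 22)
  27÷3 = 9 each, +1 to first 0
Round 5: Briarlake=41 Dunmere=42 Elkhorn=35 → close Dunmere (overflow 27)
  42÷2 = 21 each, +1 to first 0
Round 6: Briarlake=62 Elkhorn=56 → close Briarlake (overflow 47)
  62÷1 = 62 each, +1 to first 0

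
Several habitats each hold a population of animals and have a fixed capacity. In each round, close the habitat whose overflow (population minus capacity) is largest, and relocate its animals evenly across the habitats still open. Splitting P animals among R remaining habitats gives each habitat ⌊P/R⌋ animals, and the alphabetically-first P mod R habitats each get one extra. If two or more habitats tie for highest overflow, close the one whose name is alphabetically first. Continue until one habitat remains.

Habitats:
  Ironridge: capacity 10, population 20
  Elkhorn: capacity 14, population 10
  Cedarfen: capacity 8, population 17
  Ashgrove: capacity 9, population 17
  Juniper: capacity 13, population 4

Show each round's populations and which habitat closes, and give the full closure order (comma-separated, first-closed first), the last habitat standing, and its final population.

Round 1: Ashgrove=17 Cedarfen=17 Elkhorn=10 Ironridge=20 Juniper=4 → close Ironridge (overflow 10)
  20÷4 = 5 each, +1 to first 0
Round 2: Ashgrove=22 Cedarfen=22 Elkhorn=15 Juniper=9 → close Cedarfen (overflow 14)
  22÷3 = 7 each, +1 to first 1
Round 3: Ashgrove=30 Elkhorn=22 Juniper=16 → close Ashgrove (overflow 21)
  30÷2 = 15 each, +1 to first 0
Round 4: Elkhorn=37 Juniper=31 → close Elkhorn (overflow 23)
  37÷1 = 37 each, +1 to first 0

Closure order: Ironridge, Cedarfen, Ashgrove, Elkhorn
Last habitat: Juniper with 68 animals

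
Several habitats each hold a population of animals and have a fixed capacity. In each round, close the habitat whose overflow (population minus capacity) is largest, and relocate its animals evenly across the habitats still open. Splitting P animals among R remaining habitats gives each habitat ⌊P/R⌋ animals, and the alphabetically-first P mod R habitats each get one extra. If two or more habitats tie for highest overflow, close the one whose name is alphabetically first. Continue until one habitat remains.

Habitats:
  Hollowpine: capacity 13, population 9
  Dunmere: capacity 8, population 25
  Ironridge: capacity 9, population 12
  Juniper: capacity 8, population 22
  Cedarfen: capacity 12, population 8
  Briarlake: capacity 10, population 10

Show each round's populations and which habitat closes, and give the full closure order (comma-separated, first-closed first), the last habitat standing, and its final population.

Round 1: Briarlake=10 Cedarfen=8 Dunmere=25 Hollowpine=9 Ironridge=12 Juniper=22 → close Dunmere (overflow 17)
  25÷5 = 5 each, +1 to first 0
Round 2: Briarlake=15 Cedarfen=13 Hollowpine=14 Ironridge=17 Juniper=27 → close Juniper (overflow 19)
  27÷4 = 6 each, +1 to first 3
Round 3: Briarlake=22 Cedarfen=20 Hollowpine=21 Ironridge=23 → close Ironridge (overflow 14)
  23÷3 = 7 each, +1 to first 2
Round 4: Briarlake=30 Cedarfen=28 Hollowpine=28 → close Briarlake (overflow 20)
  30÷2 = 15 each, +1 to first 0
Round 5: Cedarfen=43 Hollowpine=43 → close Cedarfen (overflow 31)
  43÷1 = 43 each, +1 to first 0

Closure order: Dunmere, Juniper, Ironridge, Briarlake, Cedarfen
Last habitat: Hollowpine with 86 animals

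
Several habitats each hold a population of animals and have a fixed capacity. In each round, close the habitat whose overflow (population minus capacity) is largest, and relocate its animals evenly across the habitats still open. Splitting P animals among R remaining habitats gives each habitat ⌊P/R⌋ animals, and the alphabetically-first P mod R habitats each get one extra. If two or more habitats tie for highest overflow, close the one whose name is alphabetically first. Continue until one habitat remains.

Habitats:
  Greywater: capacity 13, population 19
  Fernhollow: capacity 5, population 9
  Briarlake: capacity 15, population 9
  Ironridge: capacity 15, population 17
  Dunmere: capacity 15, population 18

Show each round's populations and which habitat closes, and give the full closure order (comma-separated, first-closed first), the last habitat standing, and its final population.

Closure order: Greywater, Fernhollow, Dunmere, Ironridge
Last habitat: Briarlake with 72 animals

Round 1: Briarlake=9 Dunmere=18 Fernhollow=9 Greywater=19 Ironridge=17 → close Greywater (overflow 6)
  19÷4 = 4 each, +1 to first 3
Round 2: Briarlake=14 Dunmere=23 Fernhollow=14 Ironridge=21 → close Fernhollow (overflow 9)
  14÷3 = 4 each, +1 to first 2
Round 3: Briarlake=19 Dunmere=28 Ironridge=25 → close Dunmere (overflow 13)
  28÷2 = 14 each, +1 to first 0
Round 4: Briarlake=33 Ironridge=39 → close Ironridge (overflow 24)
  39÷1 = 39 each, +1 to first 0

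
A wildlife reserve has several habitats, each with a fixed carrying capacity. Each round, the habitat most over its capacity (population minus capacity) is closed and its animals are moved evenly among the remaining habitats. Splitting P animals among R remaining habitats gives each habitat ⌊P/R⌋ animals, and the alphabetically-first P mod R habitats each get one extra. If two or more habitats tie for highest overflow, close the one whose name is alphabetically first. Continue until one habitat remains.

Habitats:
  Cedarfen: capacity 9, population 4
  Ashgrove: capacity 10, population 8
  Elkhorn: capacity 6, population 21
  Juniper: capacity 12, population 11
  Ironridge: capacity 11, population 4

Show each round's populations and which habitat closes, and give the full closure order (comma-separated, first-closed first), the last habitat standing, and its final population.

Round 1: Ashgrove=8 Cedarfen=4 Elkhorn=21 Ironridge=4 Juniper=11 → close Elkhorn (overflow 15)
  21÷4 = 5 each, +1 to first 1
Round 2: Ashgrove=14 Cedarfen=9 Ironridge=9 Juniper=16 → close Ashgrove (overflow 4)
  14÷3 = 4 each, +1 to first 2
Round 3: Cedarfen=14 Ironridge=14 Juniper=20 → close Juniper (overflow 8)
  20÷2 = 10 each, +1 to first 0
Round 4: Cedarfen=24 Ironridge=24 → close Cedarfen (overflow 15)
  24÷1 = 24 each, +1 to first 0

Closure order: Elkhorn, Ashgrove, Juniper, Cedarfen
Last habitat: Ironridge with 48 animals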